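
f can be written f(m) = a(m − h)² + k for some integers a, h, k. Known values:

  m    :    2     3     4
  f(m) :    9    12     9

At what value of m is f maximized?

3

First differences 3, -3; second difference -6 = 2a, so a = -3.
Expanding, the m-coefficient is −2ah = 6h; matching it to the data gives h = 3, and then k = 12.
So f(m) = -3(m − 3)² + 12.
Hence h = 3.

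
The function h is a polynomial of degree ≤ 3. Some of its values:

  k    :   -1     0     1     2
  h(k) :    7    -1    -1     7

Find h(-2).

First differences: -8, 0, 8. Second differences: 8, 8.
Level-2 differences are constant, so h has degree 2.
Fitting a degree-2 polynomial gives h(k) = 4k² - 4k - 1.
Then h(-2) = 23.

23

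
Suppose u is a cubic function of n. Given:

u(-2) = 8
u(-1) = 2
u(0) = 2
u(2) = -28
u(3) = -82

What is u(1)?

Write u(n) = an³ + bn² + cn + d; the 5 given values yield a linear system in the 4 coefficients.
Solving, u(n) = -2n³ - 3n² - n + 2.
Then u(1) = -4.

-4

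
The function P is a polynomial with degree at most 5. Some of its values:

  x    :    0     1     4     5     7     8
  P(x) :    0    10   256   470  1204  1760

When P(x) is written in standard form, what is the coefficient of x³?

3

Write P(x) = ax^5 + bx^4 + cx³ + dx² + ex + p; the 6 given values yield a linear system in the 6 coefficients.
Solving, the top 2 coefficients vanish, and P(x) = 3x³ + 3x² + 4x.
The coefficient of x³ is 3.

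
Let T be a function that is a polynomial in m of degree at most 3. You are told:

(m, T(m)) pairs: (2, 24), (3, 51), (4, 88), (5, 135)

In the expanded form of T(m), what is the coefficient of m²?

First differences: 27, 37, 47. Second differences: 10, 10.
Level-2 differences are constant, so T has degree 2.
Fitting a degree-2 polynomial gives T(m) = 5m² + 2m.
The coefficient of m² is 5.

5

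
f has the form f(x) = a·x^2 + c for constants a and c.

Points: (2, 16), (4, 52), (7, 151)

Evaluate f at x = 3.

31

From f(2) = 16 and f(4) = 52: 4a + c = 16 and 16a + c = 52.
Subtracting: 12a = 36, so a = 3; then c = 16 − 3·4 = 4.
So f(x) = 3x² + 4, and f(3) = 31.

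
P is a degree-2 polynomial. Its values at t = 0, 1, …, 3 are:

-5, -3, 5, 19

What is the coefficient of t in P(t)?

-1

Write P(t) = at² + bt + c; the 4 given values yield a linear system in the 3 coefficients.
Solving, P(t) = 3t² - t - 5.
The coefficient of t is -1.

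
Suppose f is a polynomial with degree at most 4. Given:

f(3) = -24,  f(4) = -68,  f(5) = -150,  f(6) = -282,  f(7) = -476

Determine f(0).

Write f(n) = an^4 + bn³ + cn² + dn + e; the 5 given values yield a linear system in the 5 coefficients.
Solving, the leading coefficient vanishes, and f(n) = -2n³ + 5n² - 5n.
Then f(0) = 0.

0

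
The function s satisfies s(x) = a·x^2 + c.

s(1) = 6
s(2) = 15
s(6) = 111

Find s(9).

246

From s(1) = 6 and s(2) = 15: 1a + c = 6 and 4a + c = 15.
Subtracting: 3a = 9, so a = 3; then c = 6 − 3·1 = 3.
So s(x) = 3x² + 3, and s(9) = 246.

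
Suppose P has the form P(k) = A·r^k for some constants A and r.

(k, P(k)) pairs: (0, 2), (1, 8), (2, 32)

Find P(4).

512

Consecutive ratio: 8/2 = 4, and 32/8 = 4, so r = 4.
Then A·4^0 = 2 gives A = 2, and P(k) = 2·4^k.
P(4) = 2·4^4 = 512.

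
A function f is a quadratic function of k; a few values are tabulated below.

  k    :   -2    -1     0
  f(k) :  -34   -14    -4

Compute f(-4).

Write f(k) = ak² + bk + c; the 3 given values yield a linear system in the 3 coefficients.
Solving, f(k) = -5k² + 5k - 4.
Then f(-4) = -104.

-104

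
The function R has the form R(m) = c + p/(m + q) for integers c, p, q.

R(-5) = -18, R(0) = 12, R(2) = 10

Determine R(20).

(R(m) − c)(m + q) = p for each data point; the three points give a linear system in c and q, then p follows.
Solving: c = 6, q = 4, p = 24, so R(m) = 6 + 24/(m + 4).
Then R(20) = 6 + 24/24 = 7.

7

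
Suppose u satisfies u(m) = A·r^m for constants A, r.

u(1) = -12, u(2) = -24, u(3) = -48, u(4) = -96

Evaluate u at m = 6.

Consecutive ratio: -24/(-12) = 2, and -48/(-24) = 2, so r = 2.
Then A·2^1 = -12 gives A = -6, and u(m) = -6·2^m.
u(6) = -6·2^6 = -384.

-384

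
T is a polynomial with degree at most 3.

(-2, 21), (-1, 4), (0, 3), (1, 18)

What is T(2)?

First differences: -17, -1, 15. Second differences: 16, 16.
Level-2 differences are constant, so T has degree 2.
Fitting a degree-2 polynomial gives T(n) = 8n² + 7n + 3.
Then T(2) = 49.

49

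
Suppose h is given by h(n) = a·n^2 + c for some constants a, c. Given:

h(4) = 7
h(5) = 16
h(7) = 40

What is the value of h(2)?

From h(4) = 7 and h(5) = 16: 16a + c = 7 and 25a + c = 16.
Subtracting: 9a = 9, so a = 1; then c = 7 − 1·16 = -9.
So h(n) = 1n² − 9, and h(2) = -5.

-5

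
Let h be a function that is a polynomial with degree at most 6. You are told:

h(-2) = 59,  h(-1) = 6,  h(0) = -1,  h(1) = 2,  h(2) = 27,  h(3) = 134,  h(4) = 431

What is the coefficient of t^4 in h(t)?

Write h(t) = at^6 + bt^5 + ct^4 + dt³ + et² + pt + q; the 7 given values yield a linear system in the 7 coefficients.
Solving, the top 2 coefficients vanish, and h(t) = 2t^4 - 2t³ + 3t² - 1.
The coefficient of t^4 is 2.

2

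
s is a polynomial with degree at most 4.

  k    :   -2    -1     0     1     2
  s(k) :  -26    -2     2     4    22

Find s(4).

178

First differences: 24, 4, 2, 18. Second differences: -20, -2, 16. Third differences: 18, 18.
Level-3 differences are constant, so s has degree 3.
Fitting a degree-3 polynomial gives s(k) = 3k³ - k² + 2.
Then s(4) = 178.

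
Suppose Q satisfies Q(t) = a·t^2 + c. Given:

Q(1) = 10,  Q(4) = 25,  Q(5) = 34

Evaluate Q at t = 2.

From Q(1) = 10 and Q(4) = 25: 1a + c = 10 and 16a + c = 25.
Subtracting: 15a = 15, so a = 1; then c = 10 − 1·1 = 9.
So Q(t) = 1t² + 9, and Q(2) = 13.

13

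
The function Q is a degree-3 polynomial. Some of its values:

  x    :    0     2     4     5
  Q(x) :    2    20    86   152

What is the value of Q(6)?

248

Write Q(x) = ax³ + bx² + cx + d; the 4 given values yield a linear system in the 4 coefficients.
Solving, Q(x) = x³ + 5x + 2.
Then Q(6) = 248.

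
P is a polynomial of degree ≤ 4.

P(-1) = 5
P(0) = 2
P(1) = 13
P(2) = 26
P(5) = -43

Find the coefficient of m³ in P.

Write P(m) = am^4 + bm³ + cm² + dm + e; the 5 given values yield a linear system in the 5 coefficients.
Solving, the leading coefficient vanishes, and P(m) = -2m³ + 7m² + 6m + 2.
The coefficient of m³ is -2.

-2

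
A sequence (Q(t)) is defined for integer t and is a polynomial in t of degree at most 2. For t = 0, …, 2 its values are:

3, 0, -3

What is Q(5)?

-12

First differences: -3, -3.
Level-1 differences are constant, so Q has degree 1.
Fitting a degree-1 polynomial gives Q(t) = -3t + 3.
Then Q(5) = -12.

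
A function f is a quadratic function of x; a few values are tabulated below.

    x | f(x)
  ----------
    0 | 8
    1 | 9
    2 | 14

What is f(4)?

Write f(x) = ax² + bx + c; the 3 given values yield a linear system in the 3 coefficients.
Solving, f(x) = 2x² - x + 8.
Then f(4) = 36.

36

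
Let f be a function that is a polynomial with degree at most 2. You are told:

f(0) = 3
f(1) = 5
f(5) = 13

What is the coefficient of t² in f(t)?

0

Write f(t) = at² + bt + c; the 3 given values yield a linear system in the 3 coefficients.
Solving, the leading coefficient vanishes, and f(t) = 2t + 3.
The coefficient of t² is 0.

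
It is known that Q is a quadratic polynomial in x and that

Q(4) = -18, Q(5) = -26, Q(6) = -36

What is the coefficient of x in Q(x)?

Write Q(x) = ax² + bx + c; the 3 given values yield a linear system in the 3 coefficients.
Solving, Q(x) = -x² + x - 6.
The coefficient of x is 1.

1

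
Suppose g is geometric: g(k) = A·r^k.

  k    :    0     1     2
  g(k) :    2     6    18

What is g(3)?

54

Consecutive ratio: 6/2 = 3, and 18/6 = 3, so r = 3.
Then A·3^0 = 2 gives A = 2, and g(k) = 2·3^k.
g(3) = 2·3^3 = 54.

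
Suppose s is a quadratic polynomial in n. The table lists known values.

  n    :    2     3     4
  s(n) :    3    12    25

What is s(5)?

Write s(n) = an² + bn + c; the 3 given values yield a linear system in the 3 coefficients.
Solving, s(n) = 2n² - n - 3.
Then s(5) = 42.

42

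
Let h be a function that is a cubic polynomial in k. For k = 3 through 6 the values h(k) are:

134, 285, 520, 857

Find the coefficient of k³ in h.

Write h(k) = ak³ + bk² + ck + d; the 4 given values yield a linear system in the 4 coefficients.
Solving, h(k) = 3k³ + 6k² - 2k + 5.
The coefficient of k³ is 3.

3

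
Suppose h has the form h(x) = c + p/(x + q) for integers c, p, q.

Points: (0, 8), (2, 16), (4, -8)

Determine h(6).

0

(h(x) − c)(x + q) = p for each data point; the three points give a linear system in c and q, then p follows.
Solving: c = 4, q = -3, p = -12, so h(x) = 4 − 12/(x − 3).
Then h(6) = 4 − 12/3 = 0.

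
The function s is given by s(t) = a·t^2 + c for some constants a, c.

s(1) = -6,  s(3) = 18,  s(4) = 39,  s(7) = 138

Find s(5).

66

From s(1) = -6 and s(3) = 18: 1a + c = -6 and 9a + c = 18.
Subtracting: 8a = 24, so a = 3; then c = -6 − 3·1 = -9.
So s(t) = 3t² − 9, and s(5) = 66.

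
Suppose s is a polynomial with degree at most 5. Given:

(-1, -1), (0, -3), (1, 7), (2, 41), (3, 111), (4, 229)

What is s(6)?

657

First differences: -2, 10, 34, 70, 118. Second differences: 12, 24, 36, 48. Third differences: 12, 12, 12.
Level-3 differences are constant, so s has degree 3.
Fitting a degree-3 polynomial gives s(t) = 2t³ + 6t² + 2t - 3.
Then s(6) = 657.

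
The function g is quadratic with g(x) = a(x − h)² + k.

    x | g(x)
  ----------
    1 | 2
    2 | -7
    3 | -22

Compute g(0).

5

First differences -9, -15; second difference -6 = 2a, so a = -3.
Expanding, the x-coefficient is −2ah = 6h; matching it to the data gives h = 0, and then k = 5.
So g(x) = -3(x + 0)² + 5.
g(0) = -3·0² + 5 = 5.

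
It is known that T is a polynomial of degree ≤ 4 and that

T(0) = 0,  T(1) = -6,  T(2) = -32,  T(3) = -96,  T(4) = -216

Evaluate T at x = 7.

First differences: -6, -26, -64, -120. Second differences: -20, -38, -56. Third differences: -18, -18.
Level-3 differences are constant, so T has degree 3.
Fitting a degree-3 polynomial gives T(x) = -3x³ - x² - 2x.
Then T(7) = -1092.

-1092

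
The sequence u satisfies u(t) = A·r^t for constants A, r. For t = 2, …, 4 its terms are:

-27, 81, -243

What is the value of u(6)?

-2187

Consecutive ratio: 81/(-27) = -3, and -243/81 = -3, so r = -3.
Then A·(-3)^2 = -27 gives A = -3, and u(t) = -3·(-3)^t.
u(6) = -3·(-3)^6 = -2187.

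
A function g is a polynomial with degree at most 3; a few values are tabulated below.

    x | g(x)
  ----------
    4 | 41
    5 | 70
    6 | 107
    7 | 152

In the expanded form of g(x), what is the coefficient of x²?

4

First differences: 29, 37, 45. Second differences: 8, 8.
Level-2 differences are constant, so g has degree 2.
Fitting a degree-2 polynomial gives g(x) = 4x² - 7x + 5.
The coefficient of x² is 4.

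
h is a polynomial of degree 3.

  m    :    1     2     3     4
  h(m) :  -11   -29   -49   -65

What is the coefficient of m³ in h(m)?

1

Write h(m) = am³ + bm² + cm + d; the 4 given values yield a linear system in the 4 coefficients.
Solving, h(m) = m³ - 7m² - 4m - 1.
The coefficient of m³ is 1.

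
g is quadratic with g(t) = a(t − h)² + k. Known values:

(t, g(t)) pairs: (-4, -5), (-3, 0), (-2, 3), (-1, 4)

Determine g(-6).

First differences 5, 3, 1; second difference -2 = 2a, so a = -1.
Expanding, the t-coefficient is −2ah = 2h; matching it to the data gives h = -1, and then k = 4.
So g(t) = -1(t + 1)² + 4.
g(-6) = -1·(-5)² + 4 = -21.

-21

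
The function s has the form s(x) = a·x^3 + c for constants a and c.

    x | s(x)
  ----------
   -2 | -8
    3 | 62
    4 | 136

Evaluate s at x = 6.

440

From s(-2) = -8 and s(3) = 62: -8a + c = -8 and 27a + c = 62.
Subtracting: 35a = 70, so a = 2; then c = -8 − 2·(-8) = 8.
So s(x) = 2x³ + 8, and s(6) = 440.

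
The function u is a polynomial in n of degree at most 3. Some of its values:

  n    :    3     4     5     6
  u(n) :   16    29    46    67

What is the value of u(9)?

First differences: 13, 17, 21. Second differences: 4, 4.
Level-2 differences are constant, so u has degree 2.
Fitting a degree-2 polynomial gives u(n) = 2n² - n + 1.
Then u(9) = 154.

154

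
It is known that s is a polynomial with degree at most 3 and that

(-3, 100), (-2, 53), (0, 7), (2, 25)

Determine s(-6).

Write s(t) = at³ + bt² + ct + d; the 4 given values yield a linear system in the 4 coefficients.
Solving, the leading coefficient vanishes, and s(t) = 8t² - 7t + 7.
Then s(-6) = 337.

337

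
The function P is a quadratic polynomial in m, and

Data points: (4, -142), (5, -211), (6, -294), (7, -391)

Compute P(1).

-19

First differences: -69, -83, -97. Second differences: -14, -14.
Level-2 differences are constant, so P has degree 2.
Fitting a degree-2 polynomial gives P(m) = -7m² - 6m - 6.
Then P(1) = -19.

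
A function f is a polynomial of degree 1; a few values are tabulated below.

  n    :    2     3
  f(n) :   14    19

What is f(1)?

9

Write f(n) = an + b; the 2 given values yield a linear system in the 2 coefficients.
Solving, f(n) = 5n + 4.
Then f(1) = 9.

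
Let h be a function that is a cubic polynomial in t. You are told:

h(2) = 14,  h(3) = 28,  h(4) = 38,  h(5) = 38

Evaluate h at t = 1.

Write h(t) = at³ + bt² + ct + d; the 4 given values yield a linear system in the 4 coefficients.
Solving, h(t) = -t³ + 7t² - 2t - 2.
Then h(1) = 2.

2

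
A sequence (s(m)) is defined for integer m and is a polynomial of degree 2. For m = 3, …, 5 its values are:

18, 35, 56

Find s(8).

Write s(m) = am² + bm + c; the 3 given values yield a linear system in the 3 coefficients.
Solving, s(m) = 2m² + 3m - 9.
Then s(8) = 143.

143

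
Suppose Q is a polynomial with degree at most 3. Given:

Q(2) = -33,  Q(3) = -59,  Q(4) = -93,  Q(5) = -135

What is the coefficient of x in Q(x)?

First differences: -26, -34, -42. Second differences: -8, -8.
Level-2 differences are constant, so Q has degree 2.
Fitting a degree-2 polynomial gives Q(x) = -4x² - 6x - 5.
The coefficient of x is -6.

-6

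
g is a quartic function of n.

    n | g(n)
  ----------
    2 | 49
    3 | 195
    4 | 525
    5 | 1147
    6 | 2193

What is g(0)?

-3

Write g(n) = an^4 + bn³ + cn² + dn + e; the 5 given values yield a linear system in the 5 coefficients.
Solving, g(n) = n^4 + 4n³ + n² - 3.
The constant term is g(0) = -3.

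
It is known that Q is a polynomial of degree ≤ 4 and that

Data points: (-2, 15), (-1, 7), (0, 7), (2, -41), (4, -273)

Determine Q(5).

Write Q(x) = ax^4 + bx³ + cx² + dx + e; the 5 given values yield a linear system in the 5 coefficients.
Solving, the leading coefficient vanishes, and Q(x) = -3x³ - 5x² - 2x + 7.
Then Q(5) = -503.

-503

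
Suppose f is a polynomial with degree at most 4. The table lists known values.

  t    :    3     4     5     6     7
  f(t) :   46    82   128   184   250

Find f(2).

20

First differences: 36, 46, 56, 66. Second differences: 10, 10, 10.
Level-2 differences are constant, so f has degree 2.
Fitting a degree-2 polynomial gives f(t) = 5t² + t - 2.
Then f(2) = 20.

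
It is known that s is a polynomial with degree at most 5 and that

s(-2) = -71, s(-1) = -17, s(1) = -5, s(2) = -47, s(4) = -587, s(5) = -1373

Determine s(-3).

Write s(t) = at^5 + bt^4 + ct³ + dt² + et + p; the 6 given values yield a linear system in the 6 coefficients.
Solving, the leading coefficient vanishes, and s(t) = -2t^4 - 6t² + 6t - 3.
Then s(-3) = -237.

-237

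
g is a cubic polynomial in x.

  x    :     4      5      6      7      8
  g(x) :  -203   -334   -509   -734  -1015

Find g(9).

-1358

First differences: -131, -175, -225, -281. Second differences: -44, -50, -56. Third differences: -6, -6.
Level-3 differences are constant, so g has degree 3.
Fitting a degree-3 polynomial gives g(x) = -x³ - 7x² - 7x + 1.
Then g(9) = -1358.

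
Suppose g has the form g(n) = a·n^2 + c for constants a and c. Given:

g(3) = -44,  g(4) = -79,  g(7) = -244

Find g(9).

From g(3) = -44 and g(4) = -79: 9a + c = -44 and 16a + c = -79.
Subtracting: 7a = -35, so a = -5; then c = -44 − (-5)·9 = 1.
So g(n) = -5n² + 1, and g(9) = -404.

-404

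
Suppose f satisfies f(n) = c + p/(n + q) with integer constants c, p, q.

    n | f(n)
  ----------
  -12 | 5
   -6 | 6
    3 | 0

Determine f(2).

(f(n) − c)(n + q) = p for each data point; the three points give a linear system in c and q, then p follows.
Solving: c = 4, q = 0, p = -12, so f(n) = 4 − 12/(n + 0).
Then f(2) = 4 − 12/2 = -2.

-2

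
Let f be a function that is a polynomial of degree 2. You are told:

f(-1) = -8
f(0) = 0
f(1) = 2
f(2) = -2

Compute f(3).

First differences: 8, 2, -4. Second differences: -6, -6.
Level-2 differences are constant, so f has degree 2.
Fitting a degree-2 polynomial gives f(t) = -3t² + 5t.
Then f(3) = -12.

-12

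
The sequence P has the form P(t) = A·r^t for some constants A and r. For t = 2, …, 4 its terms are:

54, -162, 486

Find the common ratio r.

Consecutive ratio: -162/54 = -3, and 486/(-162) = -3, so r = -3.
Then A·(-3)^2 = 54 gives A = 6, and P(t) = 6·(-3)^t.

-3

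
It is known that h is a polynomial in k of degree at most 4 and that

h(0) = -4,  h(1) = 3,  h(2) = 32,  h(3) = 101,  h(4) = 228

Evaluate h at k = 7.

First differences: 7, 29, 69, 127. Second differences: 22, 40, 58. Third differences: 18, 18.
Level-3 differences are constant, so h has degree 3.
Fitting a degree-3 polynomial gives h(k) = 3k³ + 2k² + 2k - 4.
Then h(7) = 1137.

1137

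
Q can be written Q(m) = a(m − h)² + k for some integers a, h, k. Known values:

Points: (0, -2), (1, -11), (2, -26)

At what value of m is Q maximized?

-1

First differences -9, -15; second difference -6 = 2a, so a = -3.
Expanding, the m-coefficient is −2ah = 6h; matching it to the data gives h = -1, and then k = 1.
So Q(m) = -3(m + 1)² + 1.
Hence h = -1.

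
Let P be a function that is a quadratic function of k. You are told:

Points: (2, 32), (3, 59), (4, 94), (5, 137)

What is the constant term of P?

First differences: 27, 35, 43. Second differences: 8, 8.
Level-2 differences are constant, so P has degree 2.
Fitting a degree-2 polynomial gives P(k) = 4k² + 7k + 2.
The constant term is P(0) = 2.

2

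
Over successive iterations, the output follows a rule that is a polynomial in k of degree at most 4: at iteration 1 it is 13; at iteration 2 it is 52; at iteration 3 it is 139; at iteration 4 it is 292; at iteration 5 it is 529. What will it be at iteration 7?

Write the value at k as s(k).
First differences: 39, 87, 153, 237. Second differences: 48, 66, 84. Third differences: 18, 18.
Level-3 differences are constant, so s has degree 3.
Fitting a degree-3 polynomial gives s(k) = 3k³ + 6k² + 4.
Then s(7) = 1327.

1327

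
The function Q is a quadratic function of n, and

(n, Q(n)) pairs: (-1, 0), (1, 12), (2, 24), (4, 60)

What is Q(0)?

4

Write Q(n) = an² + bn + c; the 4 given values yield a linear system in the 3 coefficients.
Solving, Q(n) = 2n² + 6n + 4.
Then Q(0) = 4.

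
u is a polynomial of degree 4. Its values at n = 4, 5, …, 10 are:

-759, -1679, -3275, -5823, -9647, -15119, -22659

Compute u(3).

-287

First differences: -920, -1596, -2548, -3824, -5472, -7540. Second differences: -676, -952, -1276, -1648, -2068. Third differences: -276, -324, -372, -420. Fourth differences: -48, -48, -48.
Level-4 differences are constant, so u has degree 4.
Fitting a degree-4 polynomial gives u(n) = -2n^4 - 2n³ - 6n² - 6n + 1.
Then u(3) = -287.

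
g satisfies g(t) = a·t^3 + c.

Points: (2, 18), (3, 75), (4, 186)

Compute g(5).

369

From g(2) = 18 and g(3) = 75: 8a + c = 18 and 27a + c = 75.
Subtracting: 19a = 57, so a = 3; then c = 18 − 3·8 = -6.
So g(t) = 3t³ − 6, and g(5) = 369.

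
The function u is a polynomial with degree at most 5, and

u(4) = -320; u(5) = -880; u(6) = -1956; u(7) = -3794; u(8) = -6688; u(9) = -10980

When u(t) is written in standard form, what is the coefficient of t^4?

Write u(t) = at^5 + bt^4 + ct³ + dt² + et + p; the 6 given values yield a linear system in the 6 coefficients.
Solving, the leading coefficient vanishes, and u(t) = -2t^4 + 3t³ - t² + 4t.
The coefficient of t^4 is -2.

-2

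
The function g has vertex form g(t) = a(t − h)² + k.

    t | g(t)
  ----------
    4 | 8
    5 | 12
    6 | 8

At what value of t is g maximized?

First differences 4, -4; second difference -8 = 2a, so a = -4.
Expanding, the t-coefficient is −2ah = 8h; matching it to the data gives h = 5, and then k = 12.
So g(t) = -4(t − 5)² + 12.
Hence h = 5.

5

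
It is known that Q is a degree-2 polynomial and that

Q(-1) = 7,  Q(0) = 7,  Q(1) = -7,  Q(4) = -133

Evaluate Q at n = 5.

-203

Write Q(n) = an² + bn + c; the 4 given values yield a linear system in the 3 coefficients.
Solving, Q(n) = -7n² - 7n + 7.
Then Q(5) = -203.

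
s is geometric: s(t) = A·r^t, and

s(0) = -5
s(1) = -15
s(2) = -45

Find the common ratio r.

3

Consecutive ratio: -15/(-5) = 3, and -45/(-15) = 3, so r = 3.
Then A·3^0 = -5 gives A = -5, and s(t) = -5·3^t.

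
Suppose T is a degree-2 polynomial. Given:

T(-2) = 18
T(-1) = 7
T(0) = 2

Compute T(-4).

58

Write T(k) = ak² + bk + c; the 3 given values yield a linear system in the 3 coefficients.
Solving, T(k) = 3k² - 2k + 2.
Then T(-4) = 58.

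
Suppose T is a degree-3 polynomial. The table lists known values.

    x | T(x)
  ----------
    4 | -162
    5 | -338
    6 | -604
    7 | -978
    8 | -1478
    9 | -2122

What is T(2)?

-8

First differences: -176, -266, -374, -500, -644. Second differences: -90, -108, -126, -144. Third differences: -18, -18, -18.
Level-3 differences are constant, so T has degree 3.
Fitting a degree-3 polynomial gives T(x) = -3x³ + 7x + 2.
Then T(2) = -8.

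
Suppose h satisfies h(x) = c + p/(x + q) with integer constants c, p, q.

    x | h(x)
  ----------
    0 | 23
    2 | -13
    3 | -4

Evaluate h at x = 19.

(h(x) − c)(x + q) = p for each data point; the three points give a linear system in c and q, then p follows.
Solving: c = 5, q = -1, p = -18, so h(x) = 5 − 18/(x − 1).
Then h(19) = 5 − 18/18 = 4.

4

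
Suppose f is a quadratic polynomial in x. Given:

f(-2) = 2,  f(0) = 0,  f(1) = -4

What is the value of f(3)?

Write f(x) = ax² + bx + c; the 3 given values yield a linear system in the 3 coefficients.
Solving, f(x) = -x² - 3x.
Then f(3) = -18.

-18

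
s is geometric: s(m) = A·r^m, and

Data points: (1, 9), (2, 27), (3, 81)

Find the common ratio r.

3

Consecutive ratio: 27/9 = 3, and 81/27 = 3, so r = 3.
Then A·3^1 = 9 gives A = 3, and s(m) = 3·3^m.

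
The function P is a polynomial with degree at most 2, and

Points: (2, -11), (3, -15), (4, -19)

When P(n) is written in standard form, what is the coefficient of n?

-4

First differences: -4, -4.
Level-1 differences are constant, so P has degree 1.
Fitting a degree-1 polynomial gives P(n) = -4n - 3.
The coefficient of n is -4.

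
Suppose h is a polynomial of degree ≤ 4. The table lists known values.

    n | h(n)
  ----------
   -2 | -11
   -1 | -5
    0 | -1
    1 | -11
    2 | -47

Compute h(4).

-245

First differences: 6, 4, -10, -36. Second differences: -2, -14, -26. Third differences: -12, -12.
Level-3 differences are constant, so h has degree 3.
Fitting a degree-3 polynomial gives h(n) = -2n³ - 7n² - n - 1.
Then h(4) = -245.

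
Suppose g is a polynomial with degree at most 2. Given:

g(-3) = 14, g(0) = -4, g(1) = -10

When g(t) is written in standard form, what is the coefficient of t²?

Write g(t) = at² + bt + c; the 3 given values yield a linear system in the 3 coefficients.
Solving, the leading coefficient vanishes, and g(t) = -6t - 4.
The coefficient of t² is 0.

0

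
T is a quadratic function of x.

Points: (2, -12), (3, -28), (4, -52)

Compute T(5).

-84

Write T(x) = ax² + bx + c; the 3 given values yield a linear system in the 3 coefficients.
Solving, T(x) = -4x² + 4x - 4.
Then T(5) = -84.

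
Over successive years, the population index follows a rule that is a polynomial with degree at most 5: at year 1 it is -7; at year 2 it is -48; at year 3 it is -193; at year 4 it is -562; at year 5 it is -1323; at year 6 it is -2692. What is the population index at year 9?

-13327

Write the value at m as u(m).
First differences: -41, -145, -369, -761, -1369. Second differences: -104, -224, -392, -608. Third differences: -120, -168, -216. Fourth differences: -48, -48.
Level-4 differences are constant, so u has degree 4.
Fitting a degree-4 polynomial gives u(m) = -2m^4 - 2m² - 5m + 2.
Then u(9) = -13327.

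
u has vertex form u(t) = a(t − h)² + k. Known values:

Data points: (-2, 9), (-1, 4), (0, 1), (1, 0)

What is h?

1

First differences -5, -3, -1; second difference 2 = 2a, so a = 1.
Expanding, the t-coefficient is −2ah = -2h; matching it to the data gives h = 1, and then k = 0.
So u(t) = 1(t − 1)² + 0.
Hence h = 1.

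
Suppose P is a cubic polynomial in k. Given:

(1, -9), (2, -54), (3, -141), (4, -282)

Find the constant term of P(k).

6

Write P(k) = ak³ + bk² + ck + d; the 4 given values yield a linear system in the 4 coefficients.
Solving, P(k) = -2k³ - 9k² - 4k + 6.
The constant term is P(0) = 6.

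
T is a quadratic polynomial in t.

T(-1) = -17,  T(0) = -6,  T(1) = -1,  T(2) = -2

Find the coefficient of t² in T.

Write T(t) = at² + bt + c; the 4 given values yield a linear system in the 3 coefficients.
Solving, T(t) = -3t² + 8t - 6.
The coefficient of t² is -3.

-3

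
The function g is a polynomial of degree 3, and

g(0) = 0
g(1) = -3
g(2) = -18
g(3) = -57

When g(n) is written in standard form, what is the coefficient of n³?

Write g(n) = an³ + bn² + cn + d; the 4 given values yield a linear system in the 4 coefficients.
Solving, g(n) = -2n³ - n.
The coefficient of n³ is -2.

-2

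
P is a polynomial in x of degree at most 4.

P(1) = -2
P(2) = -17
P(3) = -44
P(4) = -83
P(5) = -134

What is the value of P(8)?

First differences: -15, -27, -39, -51. Second differences: -12, -12, -12.
Level-2 differences are constant, so P has degree 2.
Fitting a degree-2 polynomial gives P(x) = -6x² + 3x + 1.
Then P(8) = -359.

-359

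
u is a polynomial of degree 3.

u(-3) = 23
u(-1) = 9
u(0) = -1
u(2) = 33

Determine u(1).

Write u(t) = at³ + bt² + ct + d; the 4 given values yield a linear system in the 4 coefficients.
Solving, u(t) = 2t³ + 7t² - 5t - 1.
Then u(1) = 3.

3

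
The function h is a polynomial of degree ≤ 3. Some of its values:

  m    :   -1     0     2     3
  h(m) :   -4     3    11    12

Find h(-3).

-24

Write h(m) = am³ + bm² + cm + d; the 4 given values yield a linear system in the 4 coefficients.
Solving, the leading coefficient vanishes, and h(m) = -m² + 6m + 3.
Then h(-3) = -24.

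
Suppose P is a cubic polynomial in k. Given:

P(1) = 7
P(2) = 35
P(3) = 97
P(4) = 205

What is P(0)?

Write P(k) = ak³ + bk² + ck + d; the 4 given values yield a linear system in the 4 coefficients.
Solving, P(k) = 2k³ + 5k² - k + 1.
The constant term is P(0) = 1.

1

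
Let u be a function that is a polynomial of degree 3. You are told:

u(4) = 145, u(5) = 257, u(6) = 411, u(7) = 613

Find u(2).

23

Write u(t) = at³ + bt² + ct + d; the 4 given values yield a linear system in the 4 coefficients.
Solving, u(t) = t³ + 6t² - 3t - 3.
Then u(2) = 23.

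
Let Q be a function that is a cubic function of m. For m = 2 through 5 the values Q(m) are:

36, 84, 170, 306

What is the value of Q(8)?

Write Q(m) = am³ + bm² + cm + d; the 4 given values yield a linear system in the 4 coefficients.
Solving, Q(m) = 2m³ + m² + 5m + 6.
Then Q(8) = 1134.

1134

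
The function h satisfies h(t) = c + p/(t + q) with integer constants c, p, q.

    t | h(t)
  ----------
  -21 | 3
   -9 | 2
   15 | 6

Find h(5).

16

(h(t) − c)(t + q) = p for each data point; the three points give a linear system in c and q, then p follows.
Solving: c = 4, q = -3, p = 24, so h(t) = 4 + 24/(t − 3).
Then h(5) = 4 + 24/2 = 16.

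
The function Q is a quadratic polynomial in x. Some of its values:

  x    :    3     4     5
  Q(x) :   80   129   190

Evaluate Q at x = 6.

Write Q(x) = ax² + bx + c; the 3 given values yield a linear system in the 3 coefficients.
Solving, Q(x) = 6x² + 7x + 5.
Then Q(6) = 263.

263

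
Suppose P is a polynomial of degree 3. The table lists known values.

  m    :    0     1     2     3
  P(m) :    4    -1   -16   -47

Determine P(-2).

Write P(m) = am³ + bm² + cm + d; the 4 given values yield a linear system in the 4 coefficients.
Solving, P(m) = -m³ - 2m² - 2m + 4.
Then P(-2) = 8.

8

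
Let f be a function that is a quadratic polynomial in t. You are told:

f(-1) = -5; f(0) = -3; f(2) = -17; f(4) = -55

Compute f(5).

-83

Write f(t) = at² + bt + c; the 4 given values yield a linear system in the 3 coefficients.
Solving, f(t) = -3t² - t - 3.
Then f(5) = -83.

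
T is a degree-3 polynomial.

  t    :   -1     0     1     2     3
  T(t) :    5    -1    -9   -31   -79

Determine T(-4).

First differences: -6, -8, -22, -48. Second differences: -2, -14, -26. Third differences: -12, -12.
Level-3 differences are constant, so T has degree 3.
Fitting a degree-3 polynomial gives T(t) = -2t³ - t² - 5t - 1.
Then T(-4) = 131.

131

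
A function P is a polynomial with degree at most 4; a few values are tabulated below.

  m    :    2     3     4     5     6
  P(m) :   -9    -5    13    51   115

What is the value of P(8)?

345

First differences: 4, 18, 38, 64. Second differences: 14, 20, 26. Third differences: 6, 6.
Level-3 differences are constant, so P has degree 3.
Fitting a degree-3 polynomial gives P(m) = m³ - 2m² - 5m + 1.
Then P(8) = 345.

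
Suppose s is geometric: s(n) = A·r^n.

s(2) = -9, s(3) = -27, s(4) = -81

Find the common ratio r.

Consecutive ratio: -27/(-9) = 3, and -81/(-27) = 3, so r = 3.
Then A·3^2 = -9 gives A = -1, and s(n) = -1·3^n.

3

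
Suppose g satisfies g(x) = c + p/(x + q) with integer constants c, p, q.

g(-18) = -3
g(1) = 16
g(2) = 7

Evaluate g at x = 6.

(g(x) − c)(x + q) = p for each data point; the three points give a linear system in c and q, then p follows.
Solving: c = -2, q = 0, p = 18, so g(x) = -2 + 18/(x + 0).
Then g(6) = -2 + 18/6 = 1.

1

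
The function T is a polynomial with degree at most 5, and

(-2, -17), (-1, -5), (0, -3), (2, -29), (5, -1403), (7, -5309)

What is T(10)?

-21653

Write T(t) = at^5 + bt^4 + ct³ + dt² + et + p; the 6 given values yield a linear system in the 6 coefficients.
Solving, the leading coefficient vanishes, and T(t) = -2t^4 - 2t³ + 3t² + 5t - 3.
Then T(10) = -21653.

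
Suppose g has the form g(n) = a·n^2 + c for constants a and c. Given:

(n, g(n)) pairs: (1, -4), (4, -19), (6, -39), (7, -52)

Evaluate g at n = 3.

From g(1) = -4 and g(4) = -19: 1a + c = -4 and 16a + c = -19.
Subtracting: 15a = -15, so a = -1; then c = -4 − (-1)·1 = -3.
So g(n) = -1n² − 3, and g(3) = -12.

-12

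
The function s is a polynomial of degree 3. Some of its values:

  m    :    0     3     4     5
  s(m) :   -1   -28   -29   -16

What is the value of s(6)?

17

Write s(m) = am³ + bm² + cm + d; the 4 given values yield a linear system in the 4 coefficients.
Solving, s(m) = m³ - 5m² - 3m - 1.
Then s(6) = 17.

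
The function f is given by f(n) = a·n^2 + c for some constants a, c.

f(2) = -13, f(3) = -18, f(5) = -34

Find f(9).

From f(2) = -13 and f(3) = -18: 4a + c = -13 and 9a + c = -18.
Subtracting: 5a = -5, so a = -1; then c = -13 − (-1)·4 = -9.
So f(n) = -1n² − 9, and f(9) = -90.

-90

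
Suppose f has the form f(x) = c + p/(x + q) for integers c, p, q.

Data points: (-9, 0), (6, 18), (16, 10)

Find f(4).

(f(x) − c)(x + q) = p for each data point; the three points give a linear system in c and q, then p follows.
Solving: c = 6, q = -1, p = 60, so f(x) = 6 + 60/(x − 1).
Then f(4) = 6 + 60/3 = 26.

26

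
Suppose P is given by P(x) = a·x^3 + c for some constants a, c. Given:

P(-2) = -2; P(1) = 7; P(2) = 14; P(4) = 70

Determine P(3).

From P(-2) = -2 and P(1) = 7: -8a + c = -2 and 1a + c = 7.
Subtracting: 9a = 9, so a = 1; then c = -2 − 1·(-8) = 6.
So P(x) = 1x³ + 6, and P(3) = 33.

33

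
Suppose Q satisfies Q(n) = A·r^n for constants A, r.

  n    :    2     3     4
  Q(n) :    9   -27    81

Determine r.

Consecutive ratio: -27/9 = -3, and 81/(-27) = -3, so r = -3.
Then A·(-3)^2 = 9 gives A = 1, and Q(n) = 1·(-3)^n.

-3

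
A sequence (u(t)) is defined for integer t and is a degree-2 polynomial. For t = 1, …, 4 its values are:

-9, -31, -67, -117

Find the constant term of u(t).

-1

First differences: -22, -36, -50. Second differences: -14, -14.
Level-2 differences are constant, so u has degree 2.
Fitting a degree-2 polynomial gives u(t) = -7t² - t - 1.
The constant term is u(0) = -1.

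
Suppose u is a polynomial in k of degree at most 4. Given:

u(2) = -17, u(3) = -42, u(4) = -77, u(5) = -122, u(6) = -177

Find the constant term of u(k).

3

First differences: -25, -35, -45, -55. Second differences: -10, -10, -10.
Level-2 differences are constant, so u has degree 2.
Fitting a degree-2 polynomial gives u(k) = -5k² + 3.
The constant term is u(0) = 3.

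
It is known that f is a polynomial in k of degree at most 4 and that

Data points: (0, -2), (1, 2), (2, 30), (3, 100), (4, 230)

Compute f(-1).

Write f(k) = ak^4 + bk³ + ck² + dk + e; the 5 given values yield a linear system in the 5 coefficients.
Solving, the leading coefficient vanishes, and f(k) = 3k³ + 3k² - 2k - 2.
Then f(-1) = 0.

0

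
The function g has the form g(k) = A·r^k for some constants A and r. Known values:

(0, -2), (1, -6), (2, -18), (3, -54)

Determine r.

Consecutive ratio: -6/(-2) = 3, and -18/(-6) = 3, so r = 3.
Then A·3^0 = -2 gives A = -2, and g(k) = -2·3^k.

3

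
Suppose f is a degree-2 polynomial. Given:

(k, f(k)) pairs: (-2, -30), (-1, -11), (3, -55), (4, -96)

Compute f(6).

-214

Write f(k) = ak² + bk + c; the 4 given values yield a linear system in the 3 coefficients.
Solving, f(k) = -6k² + k - 4.
Then f(6) = -214.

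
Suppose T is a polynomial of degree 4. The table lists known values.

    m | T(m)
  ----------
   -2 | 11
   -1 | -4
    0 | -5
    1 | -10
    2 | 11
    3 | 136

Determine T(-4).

395

First differences: -15, -1, -5, 21, 125. Second differences: 14, -4, 26, 104. Third differences: -18, 30, 78. Fourth differences: 48, 48.
Level-4 differences are constant, so T has degree 4.
Fitting a degree-4 polynomial gives T(m) = 2m^4 + m³ - 4m² - 4m - 5.
Then T(-4) = 395.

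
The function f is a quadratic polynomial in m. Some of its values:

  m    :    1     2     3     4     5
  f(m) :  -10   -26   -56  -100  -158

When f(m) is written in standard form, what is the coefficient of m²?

Write f(m) = am² + bm + c; the 5 given values yield a linear system in the 3 coefficients.
Solving, f(m) = -7m² + 5m - 8.
The coefficient of m² is -7.

-7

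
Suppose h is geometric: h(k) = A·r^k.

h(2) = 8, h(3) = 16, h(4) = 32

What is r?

2

Consecutive ratio: 16/8 = 2, and 32/16 = 2, so r = 2.
Then A·2^2 = 8 gives A = 2, and h(k) = 2·2^k.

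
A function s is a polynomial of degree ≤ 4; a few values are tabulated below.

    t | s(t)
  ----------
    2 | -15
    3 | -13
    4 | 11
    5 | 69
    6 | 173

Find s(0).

-1

Write s(t) = at^4 + bt³ + ct² + dt + e; the 5 given values yield a linear system in the 5 coefficients.
Solving, the leading coefficient vanishes, and s(t) = 2t³ - 7t² - t - 1.
Then s(0) = -1.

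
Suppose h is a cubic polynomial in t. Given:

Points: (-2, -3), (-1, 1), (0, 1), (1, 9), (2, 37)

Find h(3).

First differences: 4, 0, 8, 28. Second differences: -4, 8, 20. Third differences: 12, 12.
Level-3 differences are constant, so h has degree 3.
Extending the table by one column gives the next first difference 60, so h(3) = 37 + 60 = 97.

97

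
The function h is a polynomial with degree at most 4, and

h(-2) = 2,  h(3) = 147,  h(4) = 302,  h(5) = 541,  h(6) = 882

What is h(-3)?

Write h(k) = ak^4 + bk³ + ck² + dk + e; the 5 given values yield a linear system in the 5 coefficients.
Solving, the leading coefficient vanishes, and h(k) = 3k³ + 6k² + 2k + 6.
Then h(-3) = -27.

-27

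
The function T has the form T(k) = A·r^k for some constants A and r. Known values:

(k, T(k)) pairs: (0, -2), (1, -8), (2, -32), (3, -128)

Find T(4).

Consecutive ratio: -8/(-2) = 4, and -32/(-8) = 4, so r = 4.
Then A·4^0 = -2 gives A = -2, and T(k) = -2·4^k.
T(4) = -2·4^4 = -512.

-512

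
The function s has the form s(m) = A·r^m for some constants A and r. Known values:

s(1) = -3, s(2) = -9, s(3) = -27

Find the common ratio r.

3

Consecutive ratio: -9/(-3) = 3, and -27/(-9) = 3, so r = 3.
Then A·3^1 = -3 gives A = -1, and s(m) = -1·3^m.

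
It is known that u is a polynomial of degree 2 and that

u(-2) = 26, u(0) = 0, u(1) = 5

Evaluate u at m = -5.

Write u(m) = am² + bm + c; the 3 given values yield a linear system in the 3 coefficients.
Solving, u(m) = 6m² - m.
Then u(-5) = 155.

155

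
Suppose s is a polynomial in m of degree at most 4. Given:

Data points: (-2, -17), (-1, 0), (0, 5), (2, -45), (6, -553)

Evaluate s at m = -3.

-40

Write s(m) = am^4 + bm³ + cm² + dm + e; the 5 given values yield a linear system in the 5 coefficients.
Solving, the leading coefficient vanishes, and s(m) = -m³ - 9m² - 3m + 5.
Then s(-3) = -40.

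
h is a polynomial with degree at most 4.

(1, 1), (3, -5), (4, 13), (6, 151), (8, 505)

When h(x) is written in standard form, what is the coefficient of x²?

-9

Write h(x) = ax^4 + bx³ + cx² + dx + e; the 5 given values yield a linear system in the 5 coefficients.
Solving, the leading coefficient vanishes, and h(x) = 2x³ - 9x² + 7x + 1.
The coefficient of x² is -9.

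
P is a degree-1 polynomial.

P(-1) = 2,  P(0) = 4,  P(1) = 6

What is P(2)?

8

First differences: 2, 2.
Level-1 differences are constant, so P has degree 1.
Extending the table by one column gives the next first difference 2, so P(2) = 6 + 2 = 8.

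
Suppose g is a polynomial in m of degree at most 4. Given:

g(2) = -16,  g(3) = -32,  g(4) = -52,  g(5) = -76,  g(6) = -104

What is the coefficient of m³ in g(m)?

0

First differences: -16, -20, -24, -28. Second differences: -4, -4, -4.
Level-2 differences are constant, so g has degree 2.
Fitting a degree-2 polynomial gives g(m) = -2m² - 6m + 4.
The coefficient of m³ is 0.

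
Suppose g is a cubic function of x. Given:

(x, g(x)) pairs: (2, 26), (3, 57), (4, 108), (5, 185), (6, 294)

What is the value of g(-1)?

-7

First differences: 31, 51, 77, 109. Second differences: 20, 26, 32. Third differences: 6, 6.
Level-3 differences are constant, so g has degree 3.
Fitting a degree-3 polynomial gives g(x) = x³ + x² + 7x.
Then g(-1) = -7.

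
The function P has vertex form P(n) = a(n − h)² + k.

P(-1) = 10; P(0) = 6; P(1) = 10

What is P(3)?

First differences -4, 4; second difference 8 = 2a, so a = 4.
Expanding, the n-coefficient is −2ah = -8h; matching it to the data gives h = 0, and then k = 6.
So P(n) = 4(n + 0)² + 6.
P(3) = 4·3² + 6 = 42.

42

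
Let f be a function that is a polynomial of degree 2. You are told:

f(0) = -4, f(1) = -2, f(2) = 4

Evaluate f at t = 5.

Write f(t) = at² + bt + c; the 3 given values yield a linear system in the 3 coefficients.
Solving, f(t) = 2t² - 4.
Then f(5) = 46.

46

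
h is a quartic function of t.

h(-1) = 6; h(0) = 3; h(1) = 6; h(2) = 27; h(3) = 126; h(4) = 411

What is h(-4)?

651

Write h(t) = at^4 + bt³ + ct² + dt + e; the 6 given values yield a linear system in the 5 coefficients.
Solving, h(t) = 2t^4 - 2t³ + t² + 2t + 3.
Then h(-4) = 651.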